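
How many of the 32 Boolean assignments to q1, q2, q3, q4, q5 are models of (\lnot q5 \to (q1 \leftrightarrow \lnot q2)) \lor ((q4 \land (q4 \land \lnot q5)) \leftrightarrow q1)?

Initial set: {((\lnot q5 \to (q1 \leftrightarrow \lnot q2)) \lor ((q4 \land (q4 \land \lnot q5)) \leftrightarrow q1))}.
((\lnot q5 \to (q1 \leftrightarrow \lnot q2)) \lor ((q4 \land (q4 \land \lnot q5)) \leftrightarrow q1)): β-rule — branch into (\lnot q5 \to (q1 \leftrightarrow \lnot q2))  //  ((q4 \land (q4 \land \lnot q5)) \leftrightarrow q1).
  branch 1 (add (\lnot q5 \to (q1 \leftrightarrow \lnot q2))):
    (\lnot q5 \to (q1 \leftrightarrow \lnot q2)): β-rule — branch into \lnot \lnot q5  //  (q1 \leftrightarrow \lnot q2).
      branch 1.1 (add \lnot \lnot q5):
        ○ open, literals {q5=T}.
      branch 1.2 (add (q1 \leftrightarrow \lnot q2)):
        (q1 \leftrightarrow \lnot q2): β-rule — branch into q1, \lnot q2  //  \lnot q1, \lnot \lnot q2.
          branch 1.2.1 (add q1, \lnot q2):
            ○ open, literals {q1=T, q2=F}.
          branch 1.2.2 (add \lnot q1, \lnot \lnot q2):
            ○ open, literals {q1=F, q2=T}.
  branch 2 (add ((q4 \land (q4 \land \lnot q5)) \leftrightarrow q1)):
    ((q4 \land (q4 \land \lnot q5)) \leftrightarrow q1): β-rule — branch into (q4 \land (q4 \land \lnot q5)), q1  //  \lnot (q4 \land (q4 \land \lnot q5)), \lnot q1.
      branch 2.1 (add (q4 \land (q4 \land \lnot q5)), q1):
        (q4 \land (q4 \land \lnot q5)): α-rule — add q4, (q4 \land \lnot q5).
        (q4 \land \lnot q5): α-rule — add q4, \lnot q5.
        ○ open, literals {q1=T, q4=T, q5=F}.
      branch 2.2 (add \lnot (q4 \land (q4 \land \lnot q5)), \lnot q1):
        \lnot (q4 \land (q4 \land \lnot q5)): β-rule — branch into \lnot q4  //  \lnot (q4 \land \lnot q5).
          branch 2.2.1 (add \lnot q4):
            ○ open, literals {q1=F, q4=F}.
          branch 2.2.2 (add \lnot (q4 \land \lnot q5)):
            \lnot (q4 \land \lnot q5): β-rule — branch into \lnot q4  //  \lnot \lnot q5.
              branch 2.2.2.1 (add \lnot q4):
                ○ open, literals {q1=F, q4=F}.
              branch 2.2.2.2 (add \lnot \lnot q5):
                ○ open, literals {q1=F, q5=T}.
0 branches closed, 7 open.
Each open branch fixes some atoms; the unmentioned ones are free. Counting distinct full assignments: branch {q5=T} (q1, q2, q3, q4) contributes 16 new; branch {q1=T, q2=F} (q3, q4, q5) contributes 4 new; branch {q1=F, q2=T} (q3, q4, q5) contributes 4 new; branch {q1=T, q4=T, q5=F} (q2, q3) contributes 2 new; branch {q1=F, q4=F} (q2, q3, q5) contributes 2 new; branch {q1=F, q4=F} (q2, q3, q5) contributes 0 new; branch {q1=F, q5=T} (q2, q3, q4) contributes 0 new. Total: 28.

28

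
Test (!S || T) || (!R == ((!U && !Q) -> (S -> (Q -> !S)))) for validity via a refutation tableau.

Not valid

Assume the negation and expand:
Initial set: {!((!S || T) || (!R == ((!U && !Q) -> (S -> (Q -> !S)))))}.
!((!S || T) || (!R == ((!U && !Q) -> (S -> (Q -> !S))))): α-rule — add !(!S || T), !(!R == ((!U && !Q) -> (S -> (Q -> !S)))).
!(!S || T): α-rule — add !!S, !T.
!(!R == ((!U && !Q) -> (S -> (Q -> !S)))): β-rule — branch into !R, !((!U && !Q) -> (S -> (Q -> !S)))  //  !!R, ((!U && !Q) -> (S -> (Q -> !S))).
  branch 1 (add !R, !((!U && !Q) -> (S -> (Q -> !S)))):
    !((!U && !Q) -> (S -> (Q -> !S))): α-rule — add (!U && !Q), !(S -> (Q -> !S)).
    (!U && !Q): α-rule — add !U, !Q.
    !(S -> (Q -> !S)): α-rule — add S, !(Q -> !S).
    !(Q -> !S): α-rule — add Q, !!S.
    × closes — contains both Q and !Q.
  branch 2 (add !!R, ((!U && !Q) -> (S -> (Q -> !S)))):
    ((!U && !Q) -> (S -> (Q -> !S))): β-rule — branch into !(!U && !Q)  //  (S -> (Q -> !S)).
      branch 2.1 (add !(!U && !Q)):
        !(!U && !Q): β-rule — branch into !!U  //  !!Q.
          branch 2.1.1 (add !!U):
            ○ open, literals {R=1, S=1, T=0, U=1}.
          branch 2.1.2 (add !!Q):
            ○ open, literals {Q=1, R=1, S=1, T=0}.
      branch 2.2 (add (S -> (Q -> !S))):
        (S -> (Q -> !S)): β-rule — branch into !S  //  (Q -> !S).
          branch 2.2.1 (add !S):
            × closes — contains both S and !S.
          branch 2.2.2 (add (Q -> !S)):
            (Q -> !S): β-rule — branch into !Q  //  !S.
              branch 2.2.2.1 (add !Q):
                ○ open, literals {Q=0, R=1, S=1, T=0}.
              branch 2.2.2.2 (add !S):
                × closes — contains both S and !S.
3 branches closed, 3 open.
An open branch gives a countermodel: R=1, S=1, T=0, U=1 (unmentioned atoms arbitrary); under it the original formula is false.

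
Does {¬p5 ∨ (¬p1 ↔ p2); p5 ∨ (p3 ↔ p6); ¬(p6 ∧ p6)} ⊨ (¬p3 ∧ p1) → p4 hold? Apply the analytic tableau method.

Initial set: {(¬p5 ∨ (¬p1 ↔ p2)); (p5 ∨ (p3 ↔ p6)); ¬(p6 ∧ p6); ¬((¬p3 ∧ p1) → p4)}.
¬((¬p3 ∧ p1) → p4): α-rule — add (¬p3 ∧ p1), ¬p4.
(¬p3 ∧ p1): α-rule — add ¬p3, p1.
(¬p5 ∨ (¬p1 ↔ p2)): β-rule — branch into ¬p5  //  (¬p1 ↔ p2).
  branch 1 (add ¬p5):
    (p5 ∨ (p3 ↔ p6)): β-rule — branch into p5  //  (p3 ↔ p6).
      branch 1.1 (add p5):
        × closes — contains both p5 and ¬p5.
      branch 1.2 (add (p3 ↔ p6)):
        ¬(p6 ∧ p6): β-rule — branch into ¬p6  //  ¬p6.
          branch 1.2.1 (add ¬p6):
            (p3 ↔ p6): β-rule — branch into p3, p6  //  ¬p3, ¬p6.
              branch 1.2.1.1 (add p3, p6):
                × closes — contains both p3 and ¬p3.
              branch 1.2.1.2 (add ¬p3, ¬p6):
                ○ open, literals {p1=T, p3=F, p4=F, p5=F, p6=F}.
          branch 1.2.2 (add ¬p6):
            (p3 ↔ p6): β-rule — branch into p3, p6  //  ¬p3, ¬p6.
              branch 1.2.2.1 (add p3, p6):
                × closes — contains both p3 and ¬p3.
              branch 1.2.2.2 (add ¬p3, ¬p6):
                ○ open, literals {p1=T, p3=F, p4=F, p5=F, p6=F}.
  branch 2 (add (¬p1 ↔ p2)):
    (p5 ∨ (p3 ↔ p6)): β-rule — branch into p5  //  (p3 ↔ p6).
      branch 2.1 (add p5):
        ¬(p6 ∧ p6): β-rule — branch into ¬p6  //  ¬p6.
          branch 2.1.1 (add ¬p6):
            (¬p1 ↔ p2): β-rule — branch into ¬p1, p2  //  ¬¬p1, ¬p2.
              branch 2.1.1.1 (add ¬p1, p2):
                × closes — contains both p1 and ¬p1.
              branch 2.1.1.2 (add ¬¬p1, ¬p2):
                ○ open, literals {p1=T, p2=F, p3=F, p4=F, p5=T, p6=F}.
          branch 2.1.2 (add ¬p6):
            (¬p1 ↔ p2): β-rule — branch into ¬p1, p2  //  ¬¬p1, ¬p2.
              branch 2.1.2.1 (add ¬p1, p2):
                × closes — contains both p1 and ¬p1.
              branch 2.1.2.2 (add ¬¬p1, ¬p2):
                ○ open, literals {p1=T, p2=F, p3=F, p4=F, p5=T, p6=F}.
      branch 2.2 (add (p3 ↔ p6)):
        ¬(p6 ∧ p6): β-rule — branch into ¬p6  //  ¬p6.
          branch 2.2.1 (add ¬p6):
            (¬p1 ↔ p2): β-rule — branch into ¬p1, p2  //  ¬¬p1, ¬p2.
              branch 2.2.1.1 (add ¬p1, p2):
                × closes — contains both p1 and ¬p1.
              branch 2.2.1.2 (add ¬¬p1, ¬p2):
                (p3 ↔ p6): β-rule — branch into p3, p6  //  ¬p3, ¬p6.
                  branch 2.2.1.2.1 (add p3, p6):
                    × closes — contains both p3 and ¬p3.
                  branch 2.2.1.2.2 (add ¬p3, ¬p6):
                    ○ open, literals {p1=T, p2=F, p3=F, p4=F, p6=F}.
          branch 2.2.2 (add ¬p6):
            (¬p1 ↔ p2): β-rule — branch into ¬p1, p2  //  ¬¬p1, ¬p2.
              branch 2.2.2.1 (add ¬p1, p2):
                × closes — contains both p1 and ¬p1.
              branch 2.2.2.2 (add ¬¬p1, ¬p2):
                (p3 ↔ p6): β-rule — branch into p3, p6  //  ¬p3, ¬p6.
                  branch 2.2.2.2.1 (add p3, p6):
                    × closes — contains both p3 and ¬p3.
                  branch 2.2.2.2.2 (add ¬p3, ¬p6):
                    ○ open, literals {p1=T, p2=F, p3=F, p4=F, p6=F}.
9 branches closed, 6 open.
An open branch gives a countermodel: p1=T, p3=F, p4=F, p5=F, p6=F (unmentioned atoms arbitrary); the premises hold there but the conclusion fails.

No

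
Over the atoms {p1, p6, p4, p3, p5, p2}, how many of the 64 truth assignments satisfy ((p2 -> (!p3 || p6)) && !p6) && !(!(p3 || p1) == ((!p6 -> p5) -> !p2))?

16

Initial set: {(((p2 -> (!p3 || p6)) && !p6) && !(!(p3 || p1) == ((!p6 -> p5) -> !p2)))}.
(((p2 -> (!p3 || p6)) && !p6) && !(!(p3 || p1) == ((!p6 -> p5) -> !p2))): α-rule — add ((p2 -> (!p3 || p6)) && !p6), !(!(p3 || p1) == ((!p6 -> p5) -> !p2)).
((p2 -> (!p3 || p6)) && !p6): α-rule — add (p2 -> (!p3 || p6)), !p6.
!(!(p3 || p1) == ((!p6 -> p5) -> !p2)): β-rule — branch into !(p3 || p1), !((!p6 -> p5) -> !p2)  //  !!(p3 || p1), ((!p6 -> p5) -> !p2).
  branch 1 (add !(p3 || p1), !((!p6 -> p5) -> !p2)):
    !(p3 || p1): α-rule — add !p3, !p1.
    !((!p6 -> p5) -> !p2): α-rule — add (!p6 -> p5), !!p2.
    (p2 -> (!p3 || p6)): β-rule — branch into !p2  //  (!p3 || p6).
      branch 1.1 (add !p2):
        × closes — contains both p2 and !p2.
      branch 1.2 (add (!p3 || p6)):
        (!p6 -> p5): β-rule — branch into !!p6  //  p5.
          branch 1.2.1 (add !!p6):
            × closes — contains both p6 and !p6.
          branch 1.2.2 (add p5):
            (!p3 || p6): β-rule — branch into !p3  //  p6.
              branch 1.2.2.1 (add !p3):
                ○ open, literals {p1=false, p2=true, p3=false, p5=true, p6=false}.
              branch 1.2.2.2 (add p6):
                × closes — contains both p6 and !p6.
  branch 2 (add !!(p3 || p1), ((!p6 -> p5) -> !p2)):
    (p2 -> (!p3 || p6)): β-rule — branch into !p2  //  (!p3 || p6).
      branch 2.1 (add !p2):
        !!(p3 || p1): β-rule — branch into p3  //  p1.
          branch 2.1.1 (add p3):
            ((!p6 -> p5) -> !p2): β-rule — branch into !(!p6 -> p5)  //  !p2.
              branch 2.1.1.1 (add !(!p6 -> p5)):
                !(!p6 -> p5): α-rule — add !p6, !p5.
                ○ open, literals {p2=false, p3=true, p5=false, p6=false}.
              branch 2.1.1.2 (add !p2):
                ○ open, literals {p2=false, p3=true, p6=false}.
          branch 2.1.2 (add p1):
            ((!p6 -> p5) -> !p2): β-rule — branch into !(!p6 -> p5)  //  !p2.
              branch 2.1.2.1 (add !(!p6 -> p5)):
                !(!p6 -> p5): α-rule — add !p6, !p5.
                ○ open, literals {p1=true, p2=false, p5=false, p6=false}.
              branch 2.1.2.2 (add !p2):
                ○ open, literals {p1=true, p2=false, p6=false}.
      branch 2.2 (add (!p3 || p6)):
        !!(p3 || p1): β-rule — branch into p3  //  p1.
          branch 2.2.1 (add p3):
            ((!p6 -> p5) -> !p2): β-rule — branch into !(!p6 -> p5)  //  !p2.
              branch 2.2.1.1 (add !(!p6 -> p5)):
                !(!p6 -> p5): α-rule — add !p6, !p5.
                (!p3 || p6): β-rule — branch into !p3  //  p6.
                  branch 2.2.1.1.1 (add !p3):
                    × closes — contains both p3 and !p3.
                  branch 2.2.1.1.2 (add p6):
                    × closes — contains both p6 and !p6.
              branch 2.2.1.2 (add !p2):
                (!p3 || p6): β-rule — branch into !p3  //  p6.
                  branch 2.2.1.2.1 (add !p3):
                    × closes — contains both p3 and !p3.
                  branch 2.2.1.2.2 (add p6):
                    × closes — contains both p6 and !p6.
          branch 2.2.2 (add p1):
            ((!p6 -> p5) -> !p2): β-rule — branch into !(!p6 -> p5)  //  !p2.
              branch 2.2.2.1 (add !(!p6 -> p5)):
                !(!p6 -> p5): α-rule — add !p6, !p5.
                (!p3 || p6): β-rule — branch into !p3  //  p6.
                  branch 2.2.2.1.1 (add !p3):
                    ○ open, literals {p1=true, p3=false, p5=false, p6=false}.
                  branch 2.2.2.1.2 (add p6):
                    × closes — contains both p6 and !p6.
              branch 2.2.2.2 (add !p2):
                (!p3 || p6): β-rule — branch into !p3  //  p6.
                  branch 2.2.2.2.1 (add !p3):
                    ○ open, literals {p1=true, p2=false, p3=false, p6=false}.
                  branch 2.2.2.2.2 (add p6):
                    × closes — contains both p6 and !p6.
9 branches closed, 7 open.
Each open branch fixes some atoms; the unmentioned ones are free. Counting distinct full assignments: branch {p1=false, p2=true, p3=false, p5=true, p6=false} (p4) contributes 2 new; branch {p2=false, p3=true, p5=false, p6=false} (p1, p4) contributes 4 new; branch {p2=false, p3=true, p6=false} (p1, p4, p5) contributes 4 new; branch {p1=true, p2=false, p5=false, p6=false} (p4, p3) contributes 2 new; branch {p1=true, p2=false, p6=false} (p4, p3, p5) contributes 2 new; branch {p1=true, p3=false, p5=false, p6=false} (p4, p2) contributes 2 new; branch {p1=true, p2=false, p3=false, p6=false} (p4, p5) contributes 0 new. Total: 16.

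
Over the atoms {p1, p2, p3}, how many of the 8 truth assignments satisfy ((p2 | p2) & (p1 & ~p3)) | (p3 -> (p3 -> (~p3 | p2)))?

6

Initial set: {(((p2 | p2) & (p1 & ~p3)) | (p3 -> (p3 -> (~p3 | p2))))}.
(((p2 | p2) & (p1 & ~p3)) | (p3 -> (p3 -> (~p3 | p2)))): β-rule — branch into ((p2 | p2) & (p1 & ~p3))  //  (p3 -> (p3 -> (~p3 | p2))).
  branch 1 (add ((p2 | p2) & (p1 & ~p3))):
    ((p2 | p2) & (p1 & ~p3)): α-rule — add (p2 | p2), (p1 & ~p3).
    (p1 & ~p3): α-rule — add p1, ~p3.
    (p2 | p2): β-rule — branch into p2  //  p2.
      branch 1.1 (add p2):
        ○ open, literals {p1=T, p2=T, p3=F}.
      branch 1.2 (add p2):
        ○ open, literals {p1=T, p2=T, p3=F}.
  branch 2 (add (p3 -> (p3 -> (~p3 | p2)))):
    (p3 -> (p3 -> (~p3 | p2))): β-rule — branch into ~p3  //  (p3 -> (~p3 | p2)).
      branch 2.1 (add ~p3):
        ○ open, literals {p3=F}.
      branch 2.2 (add (p3 -> (~p3 | p2))):
        (p3 -> (~p3 | p2)): β-rule — branch into ~p3  //  (~p3 | p2).
          branch 2.2.1 (add ~p3):
            ○ open, literals {p3=F}.
          branch 2.2.2 (add (~p3 | p2)):
            (~p3 | p2): β-rule — branch into ~p3  //  p2.
              branch 2.2.2.1 (add ~p3):
                ○ open, literals {p3=F}.
              branch 2.2.2.2 (add p2):
                ○ open, literals {p2=T}.
0 branches closed, 6 open.
Each open branch fixes some atoms; the unmentioned ones are free. Counting distinct full assignments: branch {p1=T, p2=T, p3=F} (none free) contributes 1 new; branch {p1=T, p2=T, p3=F} (none free) contributes 0 new; branch {p3=F} (p1, p2) contributes 3 new; branch {p3=F} (p1, p2) contributes 0 new; branch {p3=F} (p1, p2) contributes 0 new; branch {p2=T} (p1, p3) contributes 2 new. Total: 6.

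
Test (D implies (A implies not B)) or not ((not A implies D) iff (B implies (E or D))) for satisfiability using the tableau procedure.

Satisfiable

Initial set: {T ((D implies (A implies not B)) or not ((not A implies D) iff (B implies (E or D))))}.
T ((D implies (A implies not B)) or not ((not A implies D) iff (B implies (E or D)))): β-rule — branch into T (D implies (A implies not B))  //  T not ((not A implies D) iff (B implies (E or D))).
  branch 1 (add T (D implies (A implies not B))):
    T (D implies (A implies not B)): β-rule — branch into F D  //  T (A implies not B).
      branch 1.1 (add F D):
        ○ open, literals {D=F}.
      branch 1.2 (add T (A implies not B)):
        T (A implies not B): β-rule — branch into F A  //  T not B.
          branch 1.2.1 (add F A):
            ○ open, literals {A=F}.
          branch 1.2.2 (add T not B):
            ○ open, literals {B=F}.
  branch 2 (add T not ((not A implies D) iff (B implies (E or D)))):
    T not ((not A implies D) iff (B implies (E or D))): β-rule — branch into T (not A implies D), F (B implies (E or D))  //  F (not A implies D), T (B implies (E or D)).
      branch 2.1 (add T (not A implies D), F (B implies (E or D))):
        F (B implies (E or D)): α-rule — add T B, F (E or D).
        F (E or D): α-rule — add F E, F D.
        T (not A implies D): β-rule — branch into F not A  //  T D.
          branch 2.1.1 (add F not A):
            ○ open, literals {A=T, B=T, D=F, E=F}.
          branch 2.1.2 (add T D):
            × closes — contains both D and not D.
      branch 2.2 (add F (not A implies D), T (B implies (E or D))):
        F (not A implies D): α-rule — add T not A, F D.
        T (B implies (E or D)): β-rule — branch into F B  //  T (E or D).
          branch 2.2.1 (add F B):
            ○ open, literals {A=F, B=F, D=F}.
          branch 2.2.2 (add T (E or D)):
            T (E or D): β-rule — branch into T E  //  T D.
              branch 2.2.2.1 (add T E):
                ○ open, literals {A=F, D=F, E=T}.
              branch 2.2.2.2 (add T D):
                × closes — contains both D and not D.
2 branches closed, 6 open.
An open branch gives a satisfying assignment: D=F.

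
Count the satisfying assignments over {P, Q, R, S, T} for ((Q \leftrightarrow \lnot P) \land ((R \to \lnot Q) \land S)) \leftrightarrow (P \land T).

22

Initial set: {(((Q \leftrightarrow \lnot P) \land ((R \to \lnot Q) \land S)) \leftrightarrow (P \land T))}.
(((Q \leftrightarrow \lnot P) \land ((R \to \lnot Q) \land S)) \leftrightarrow (P \land T)): β-rule — branch into ((Q \leftrightarrow \lnot P) \land ((R \to \lnot Q) \land S)), (P \land T)  //  \lnot ((Q \leftrightarrow \lnot P) \land ((R \to \lnot Q) \land S)), \lnot (P \land T).
  branch 1 (add ((Q \leftrightarrow \lnot P) \land ((R \to \lnot Q) \land S)), (P \land T)):
    ((Q \leftrightarrow \lnot P) \land ((R \to \lnot Q) \land S)): α-rule — add (Q \leftrightarrow \lnot P), ((R \to \lnot Q) \land S).
    (P \land T): α-rule — add P, T.
    ((R \to \lnot Q) \land S): α-rule — add (R \to \lnot Q), S.
    (Q \leftrightarrow \lnot P): β-rule — branch into Q, \lnot P  //  \lnot Q, \lnot \lnot P.
      branch 1.1 (add Q, \lnot P):
        × closes — contains both P and \lnot P.
      branch 1.2 (add \lnot Q, \lnot \lnot P):
        (R \to \lnot Q): β-rule — branch into \lnot R  //  \lnot Q.
          branch 1.2.1 (add \lnot R):
            ○ open, literals {P=T, Q=F, R=F, S=T, T=T}.
          branch 1.2.2 (add \lnot Q):
            ○ open, literals {P=T, Q=F, S=T, T=T}.
  branch 2 (add \lnot ((Q \leftrightarrow \lnot P) \land ((R \to \lnot Q) \land S)), \lnot (P \land T)):
    \lnot ((Q \leftrightarrow \lnot P) \land ((R \to \lnot Q) \land S)): β-rule — branch into \lnot (Q \leftrightarrow \lnot P)  //  \lnot ((R \to \lnot Q) \land S).
      branch 2.1 (add \lnot (Q \leftrightarrow \lnot P)):
        \lnot (P \land T): β-rule — branch into \lnot P  //  \lnot T.
          branch 2.1.1 (add \lnot P):
            \lnot (Q \leftrightarrow \lnot P): β-rule — branch into Q, \lnot \lnot P  //  \lnot Q, \lnot P.
              branch 2.1.1.1 (add Q, \lnot \lnot P):
                × closes — contains both P and \lnot P.
              branch 2.1.1.2 (add \lnot Q, \lnot P):
                ○ open, literals {P=F, Q=F}.
          branch 2.1.2 (add \lnot T):
            \lnot (Q \leftrightarrow \lnot P): β-rule — branch into Q, \lnot \lnot P  //  \lnot Q, \lnot P.
              branch 2.1.2.1 (add Q, \lnot \lnot P):
                ○ open, literals {P=T, Q=T, T=F}.
              branch 2.1.2.2 (add \lnot Q, \lnot P):
                ○ open, literals {P=F, Q=F, T=F}.
      branch 2.2 (add \lnot ((R \to \lnot Q) \land S)):
        \lnot (P \land T): β-rule — branch into \lnot P  //  \lnot T.
          branch 2.2.1 (add \lnot P):
            \lnot ((R \to \lnot Q) \land S): β-rule — branch into \lnot (R \to \lnot Q)  //  \lnot S.
              branch 2.2.1.1 (add \lnot (R \to \lnot Q)):
                \lnot (R \to \lnot Q): α-rule — add R, \lnot \lnot Q.
                ○ open, literals {P=F, Q=T, R=T}.
              branch 2.2.1.2 (add \lnot S):
                ○ open, literals {P=F, S=F}.
          branch 2.2.2 (add \lnot T):
            \lnot ((R \to \lnot Q) \land S): β-rule — branch into \lnot (R \to \lnot Q)  //  \lnot S.
              branch 2.2.2.1 (add \lnot (R \to \lnot Q)):
                \lnot (R \to \lnot Q): α-rule — add R, \lnot \lnot Q.
                ○ open, literals {Q=T, R=T, T=F}.
              branch 2.2.2.2 (add \lnot S):
                ○ open, literals {S=F, T=F}.
2 branches closed, 9 open.
Each open branch fixes some atoms; the unmentioned ones are free. Counting distinct full assignments: branch {P=T, Q=F, R=F, S=T, T=T} (none free) contributes 1 new; branch {P=T, Q=F, S=T, T=T} (R) contributes 1 new; branch {P=F, Q=F} (R, S, T) contributes 8 new; branch {P=T, Q=T, T=F} (R, S) contributes 4 new; branch {P=F, Q=F, T=F} (R, S) contributes 0 new; branch {P=F, Q=T, R=T} (S, T) contributes 4 new; branch {P=F, S=F} (Q, R, T) contributes 2 new; branch {Q=T, R=T, T=F} (P, S) contributes 0 new; branch {S=F, T=F} (P, Q, R) contributes 2 new. Total: 22.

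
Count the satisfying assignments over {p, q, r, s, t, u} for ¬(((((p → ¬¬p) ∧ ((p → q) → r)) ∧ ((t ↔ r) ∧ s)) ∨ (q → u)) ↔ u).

Initial set: {¬(((((p → ¬¬p) ∧ ((p → q) → r)) ∧ ((t ↔ r) ∧ s)) ∨ (q → u)) ↔ u)}.
¬(((((p → ¬¬p) ∧ ((p → q) → r)) ∧ ((t ↔ r) ∧ s)) ∨ (q → u)) ↔ u): β-rule — branch into ((((p → ¬¬p) ∧ ((p → q) → r)) ∧ ((t ↔ r) ∧ s)) ∨ (q → u)), ¬u  //  ¬((((p → ¬¬p) ∧ ((p → q) → r)) ∧ ((t ↔ r) ∧ s)) ∨ (q → u)), u.
  branch 1 (add ((((p → ¬¬p) ∧ ((p → q) → r)) ∧ ((t ↔ r) ∧ s)) ∨ (q → u)), ¬u):
    ((((p → ¬¬p) ∧ ((p → q) → r)) ∧ ((t ↔ r) ∧ s)) ∨ (q → u)): β-rule — branch into (((p → ¬¬p) ∧ ((p → q) → r)) ∧ ((t ↔ r) ∧ s))  //  (q → u).
      branch 1.1 (add (((p → ¬¬p) ∧ ((p → q) → r)) ∧ ((t ↔ r) ∧ s))):
        (((p → ¬¬p) ∧ ((p → q) → r)) ∧ ((t ↔ r) ∧ s)): α-rule — add ((p → ¬¬p) ∧ ((p → q) → r)), ((t ↔ r) ∧ s).
        ((p → ¬¬p) ∧ ((p → q) → r)): α-rule — add (p → ¬¬p), ((p → q) → r).
        ((t ↔ r) ∧ s): α-rule — add (t ↔ r), s.
        (p → ¬¬p): β-rule — branch into ¬p  //  ¬¬p.
          branch 1.1.1 (add ¬p):
            ((p → q) → r): β-rule — branch into ¬(p → q)  //  r.
              branch 1.1.1.1 (add ¬(p → q)):
                ¬(p → q): α-rule — add p, ¬q.
                × closes — contains both p and ¬p.
              branch 1.1.1.2 (add r):
                (t ↔ r): β-rule — branch into t, r  //  ¬t, ¬r.
                  branch 1.1.1.2.1 (add t, r):
                    ○ open, literals {p=F, r=T, s=T, t=T, u=F}.
                  branch 1.1.1.2.2 (add ¬t, ¬r):
                    × closes — contains both r and ¬r.
          branch 1.1.2 (add ¬¬p):
            ¬¬p: drop double negation, giving p.
            ((p → q) → r): β-rule — branch into ¬(p → q)  //  r.
              branch 1.1.2.1 (add ¬(p → q)):
                ¬(p → q): α-rule — add p, ¬q.
                (t ↔ r): β-rule — branch into t, r  //  ¬t, ¬r.
                  branch 1.1.2.1.1 (add t, r):
                    ○ open, literals {p=T, q=F, r=T, s=T, t=T, u=F}.
                  branch 1.1.2.1.2 (add ¬t, ¬r):
                    ○ open, literals {p=T, q=F, r=F, s=T, t=F, u=F}.
              branch 1.1.2.2 (add r):
                (t ↔ r): β-rule — branch into t, r  //  ¬t, ¬r.
                  branch 1.1.2.2.1 (add t, r):
                    ○ open, literals {p=T, r=T, s=T, t=T, u=F}.
                  branch 1.1.2.2.2 (add ¬t, ¬r):
                    × closes — contains both r and ¬r.
      branch 1.2 (add (q → u)):
        (q → u): β-rule — branch into ¬q  //  u.
          branch 1.2.1 (add ¬q):
            ○ open, literals {q=F, u=F}.
          branch 1.2.2 (add u):
            × closes — contains both u and ¬u.
  branch 2 (add ¬((((p → ¬¬p) ∧ ((p → q) → r)) ∧ ((t ↔ r) ∧ s)) ∨ (q → u)), u):
    ¬((((p → ¬¬p) ∧ ((p → q) → r)) ∧ ((t ↔ r) ∧ s)) ∨ (q → u)): α-rule — add ¬(((p → ¬¬p) ∧ ((p → q) → r)) ∧ ((t ↔ r) ∧ s)), ¬(q → u).
    ¬(q → u): α-rule — add q, ¬u.
    × closes — contains both u and ¬u.
5 branches closed, 5 open.
Each open branch fixes some atoms; the unmentioned ones are free. Counting distinct full assignments: branch {p=F, r=T, s=T, t=T, u=F} (q) contributes 2 new; branch {p=T, q=F, r=T, s=T, t=T, u=F} (none free) contributes 1 new; branch {p=T, q=F, r=F, s=T, t=F, u=F} (none free) contributes 1 new; branch {p=T, r=T, s=T, t=T, u=F} (q) contributes 1 new; branch {q=F, u=F} (p, r, s, t) contributes 13 new. Total: 18.

18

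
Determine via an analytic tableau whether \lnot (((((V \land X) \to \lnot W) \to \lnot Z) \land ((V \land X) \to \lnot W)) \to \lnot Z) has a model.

Unsatisfiable

Initial set: {\lnot (((((V \land X) \to \lnot W) \to \lnot Z) \land ((V \land X) \to \lnot W)) \to \lnot Z)}.
\lnot (((((V \land X) \to \lnot W) \to \lnot Z) \land ((V \land X) \to \lnot W)) \to \lnot Z): α-rule — add ((((V \land X) \to \lnot W) \to \lnot Z) \land ((V \land X) \to \lnot W)), \lnot \lnot Z.
((((V \land X) \to \lnot W) \to \lnot Z) \land ((V \land X) \to \lnot W)): α-rule — add (((V \land X) \to \lnot W) \to \lnot Z), ((V \land X) \to \lnot W).
(((V \land X) \to \lnot W) \to \lnot Z): β-rule — branch into \lnot ((V \land X) \to \lnot W)  //  \lnot Z.
  branch 1 (add \lnot ((V \land X) \to \lnot W)):
    \lnot ((V \land X) \to \lnot W): α-rule — add (V \land X), \lnot \lnot W.
    (V \land X): α-rule — add V, X.
    ((V \land X) \to \lnot W): β-rule — branch into \lnot (V \land X)  //  \lnot W.
      branch 1.1 (add \lnot (V \land X)):
        \lnot (V \land X): β-rule — branch into \lnot V  //  \lnot X.
          branch 1.1.1 (add \lnot V):
            × closes — contains both V and \lnot V.
          branch 1.1.2 (add \lnot X):
            × closes — contains both X and \lnot X.
      branch 1.2 (add \lnot W):
        × closes — contains both W and \lnot W.
  branch 2 (add \lnot Z):
    × closes — contains both Z and \lnot Z.
All 4 branches close.
Every branch closed; the formula is unsatisfiable.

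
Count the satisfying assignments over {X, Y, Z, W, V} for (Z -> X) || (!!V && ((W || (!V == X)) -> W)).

Initial set: {((Z -> X) || (!!V && ((W || (!V == X)) -> W)))}.
((Z -> X) || (!!V && ((W || (!V == X)) -> W))): β-rule — branch into (Z -> X)  //  (!!V && ((W || (!V == X)) -> W)).
  branch 1 (add (Z -> X)):
    (Z -> X): β-rule — branch into !Z  //  X.
      branch 1.1 (add !Z):
        ○ open, literals {Z=false}.
      branch 1.2 (add X):
        ○ open, literals {X=true}.
  branch 2 (add (!!V && ((W || (!V == X)) -> W))):
    (!!V && ((W || (!V == X)) -> W)): α-rule — add !!V, ((W || (!V == X)) -> W).
    !!V: drop double negation, giving V.
    ((W || (!V == X)) -> W): β-rule — branch into !(W || (!V == X))  //  W.
      branch 2.1 (add !(W || (!V == X))):
        !(W || (!V == X)): α-rule — add !W, !(!V == X).
        !(!V == X): β-rule — branch into !V, !X  //  !!V, X.
          branch 2.1.1 (add !V, !X):
            × closes — contains both V and !V.
          branch 2.1.2 (add !!V, X):
            ○ open, literals {V=true, W=false, X=true}.
      branch 2.2 (add W):
        ○ open, literals {V=true, W=true}.
1 branch closed, 4 open.
Each open branch fixes some atoms; the unmentioned ones are free. Counting distinct full assignments: branch {Z=false} (X, Y, W, V) contributes 16 new; branch {X=true} (Y, Z, W, V) contributes 8 new; branch {V=true, W=false, X=true} (Y, Z) contributes 0 new; branch {V=true, W=true} (X, Y, Z) contributes 2 new. Total: 26.

26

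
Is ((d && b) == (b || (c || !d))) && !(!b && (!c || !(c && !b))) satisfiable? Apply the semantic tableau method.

Satisfiable

Initial set: {(((d && b) == (b || (c || !d))) && !(!b && (!c || !(c && !b))))}.
(((d && b) == (b || (c || !d))) && !(!b && (!c || !(c && !b)))): α-rule — add ((d && b) == (b || (c || !d))), !(!b && (!c || !(c && !b))).
((d && b) == (b || (c || !d))): β-rule — branch into (d && b), (b || (c || !d))  //  !(d && b), !(b || (c || !d)).
  branch 1 (add (d && b), (b || (c || !d))):
    (d && b): α-rule — add d, b.
    !(!b && (!c || !(c && !b))): β-rule — branch into !!b  //  !(!c || !(c && !b)).
      branch 1.1 (add !!b):
        (b || (c || !d)): β-rule — branch into b  //  (c || !d).
          branch 1.1.1 (add b):
            ○ open, literals {b=1, d=1}.
          branch 1.1.2 (add (c || !d)):
            (c || !d): β-rule — branch into c  //  !d.
              branch 1.1.2.1 (add c):
                ○ open, literals {b=1, c=1, d=1}.
              branch 1.1.2.2 (add !d):
                × closes — contains both d and !d.
      branch 1.2 (add !(!c || !(c && !b))):
        !(!c || !(c && !b)): α-rule — add !!c, !!(c && !b).
        !!(c && !b): α-rule — add c, !b.
        × closes — contains both b and !b.
  branch 2 (add !(d && b), !(b || (c || !d))):
    !(b || (c || !d)): α-rule — add !b, !(c || !d).
    !(c || !d): α-rule — add !c, !!d.
    !(!b && (!c || !(c && !b))): β-rule — branch into !!b  //  !(!c || !(c && !b)).
      branch 2.1 (add !!b):
        × closes — contains both b and !b.
      branch 2.2 (add !(!c || !(c && !b))):
        !(!c || !(c && !b)): α-rule — add !!c, !!(c && !b).
        × closes — contains both c and !c.
4 branches closed, 2 open.
An open branch gives a satisfying assignment: b=1, d=1.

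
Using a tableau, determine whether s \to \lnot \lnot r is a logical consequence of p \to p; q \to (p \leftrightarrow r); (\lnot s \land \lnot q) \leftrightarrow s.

Yes

Initial set: {(p \to p); (q \to (p \leftrightarrow r)); ((\lnot s \land \lnot q) \leftrightarrow s); \lnot (s \to \lnot \lnot r)}.
\lnot (s \to \lnot \lnot r): α-rule — add s, \lnot \lnot \lnot r.
\lnot \lnot \lnot r: drop double negation, giving \lnot r.
(p \to p): β-rule — branch into \lnot p  //  p.
  branch 1 (add \lnot p):
    (q \to (p \leftrightarrow r)): β-rule — branch into \lnot q  //  (p \leftrightarrow r).
      branch 1.1 (add \lnot q):
        ((\lnot s \land \lnot q) \leftrightarrow s): β-rule — branch into (\lnot s \land \lnot q), s  //  \lnot (\lnot s \land \lnot q), \lnot s.
          branch 1.1.1 (add (\lnot s \land \lnot q), s):
            (\lnot s \land \lnot q): α-rule — add \lnot s, \lnot q.
            × closes — contains both s and \lnot s.
          branch 1.1.2 (add \lnot (\lnot s \land \lnot q), \lnot s):
            × closes — contains both s and \lnot s.
      branch 1.2 (add (p \leftrightarrow r)):
        ((\lnot s \land \lnot q) \leftrightarrow s): β-rule — branch into (\lnot s \land \lnot q), s  //  \lnot (\lnot s \land \lnot q), \lnot s.
          branch 1.2.1 (add (\lnot s \land \lnot q), s):
            (\lnot s \land \lnot q): α-rule — add \lnot s, \lnot q.
            × closes — contains both s and \lnot s.
          branch 1.2.2 (add \lnot (\lnot s \land \lnot q), \lnot s):
            × closes — contains both s and \lnot s.
  branch 2 (add p):
    (q \to (p \leftrightarrow r)): β-rule — branch into \lnot q  //  (p \leftrightarrow r).
      branch 2.1 (add \lnot q):
        ((\lnot s \land \lnot q) \leftrightarrow s): β-rule — branch into (\lnot s \land \lnot q), s  //  \lnot (\lnot s \land \lnot q), \lnot s.
          branch 2.1.1 (add (\lnot s \land \lnot q), s):
            (\lnot s \land \lnot q): α-rule — add \lnot s, \lnot q.
            × closes — contains both s and \lnot s.
          branch 2.1.2 (add \lnot (\lnot s \land \lnot q), \lnot s):
            × closes — contains both s and \lnot s.
      branch 2.2 (add (p \leftrightarrow r)):
        ((\lnot s \land \lnot q) \leftrightarrow s): β-rule — branch into (\lnot s \land \lnot q), s  //  \lnot (\lnot s \land \lnot q), \lnot s.
          branch 2.2.1 (add (\lnot s \land \lnot q), s):
            (\lnot s \land \lnot q): α-rule — add \lnot s, \lnot q.
            × closes — contains both s and \lnot s.
          branch 2.2.2 (add \lnot (\lnot s \land \lnot q), \lnot s):
            × closes — contains both s and \lnot s.
All 8 branches close.
Every branch closed, so the premises entail the conclusion.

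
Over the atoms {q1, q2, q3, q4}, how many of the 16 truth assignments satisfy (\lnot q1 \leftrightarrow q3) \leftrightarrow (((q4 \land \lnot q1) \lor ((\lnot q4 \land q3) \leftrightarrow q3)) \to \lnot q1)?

6

Initial set: {((\lnot q1 \leftrightarrow q3) \leftrightarrow (((q4 \land \lnot q1) \lor ((\lnot q4 \land q3) \leftrightarrow q3)) \to \lnot q1))}.
((\lnot q1 \leftrightarrow q3) \leftrightarrow (((q4 \land \lnot q1) \lor ((\lnot q4 \land q3) \leftrightarrow q3)) \to \lnot q1)): β-rule — branch into (\lnot q1 \leftrightarrow q3), (((q4 \land \lnot q1) \lor ((\lnot q4 \land q3) \leftrightarrow q3)) \to \lnot q1)  //  \lnot (\lnot q1 \leftrightarrow q3), \lnot (((q4 \land \lnot q1) \lor ((\lnot q4 \land q3) \leftrightarrow q3)) \to \lnot q1).
  branch 1 (add (\lnot q1 \leftrightarrow q3), (((q4 \land \lnot q1) \lor ((\lnot q4 \land q3) \leftrightarrow q3)) \to \lnot q1)):
    (\lnot q1 \leftrightarrow q3): β-rule — branch into \lnot q1, q3  //  \lnot \lnot q1, \lnot q3.
      branch 1.1 (add \lnot q1, q3):
        (((q4 \land \lnot q1) \lor ((\lnot q4 \land q3) \leftrightarrow q3)) \to \lnot q1): β-rule — branch into \lnot ((q4 \land \lnot q1) \lor ((\lnot q4 \land q3) \leftrightarrow q3))  //  \lnot q1.
          branch 1.1.1 (add \lnot ((q4 \land \lnot q1) \lor ((\lnot q4 \land q3) \leftrightarrow q3))):
            \lnot ((q4 \land \lnot q1) \lor ((\lnot q4 \land q3) \leftrightarrow q3)): α-rule — add \lnot (q4 \land \lnot q1), \lnot ((\lnot q4 \land q3) \leftrightarrow q3).
            \lnot (q4 \land \lnot q1): β-rule — branch into \lnot q4  //  \lnot \lnot q1.
              branch 1.1.1.1 (add \lnot q4):
                \lnot ((\lnot q4 \land q3) \leftrightarrow q3): β-rule — branch into (\lnot q4 \land q3), \lnot q3  //  \lnot (\lnot q4 \land q3), q3.
                  branch 1.1.1.1.1 (add (\lnot q4 \land q3), \lnot q3):
                    × closes — contains both q3 and \lnot q3.
                  branch 1.1.1.1.2 (add \lnot (\lnot q4 \land q3), q3):
                    \lnot (\lnot q4 \land q3): β-rule — branch into \lnot \lnot q4  //  \lnot q3.
                      branch 1.1.1.1.2.1 (add \lnot \lnot q4):
                        × closes — contains both q4 and \lnot q4.
                      branch 1.1.1.1.2.2 (add \lnot q3):
                        × closes — contains both q3 and \lnot q3.
              branch 1.1.1.2 (add \lnot \lnot q1):
                × closes — contains both q1 and \lnot q1.
          branch 1.1.2 (add \lnot q1):
            ○ open, literals {q1=0, q3=1}.
      branch 1.2 (add \lnot \lnot q1, \lnot q3):
        (((q4 \land \lnot q1) \lor ((\lnot q4 \land q3) \leftrightarrow q3)) \to \lnot q1): β-rule — branch into \lnot ((q4 \land \lnot q1) \lor ((\lnot q4 \land q3) \leftrightarrow q3))  //  \lnot q1.
          branch 1.2.1 (add \lnot ((q4 \land \lnot q1) \lor ((\lnot q4 \land q3) \leftrightarrow q3))):
            \lnot ((q4 \land \lnot q1) \lor ((\lnot q4 \land q3) \leftrightarrow q3)): α-rule — add \lnot (q4 \land \lnot q1), \lnot ((\lnot q4 \land q3) \leftrightarrow q3).
            \lnot (q4 \land \lnot q1): β-rule — branch into \lnot q4  //  \lnot \lnot q1.
              branch 1.2.1.1 (add \lnot q4):
                \lnot ((\lnot q4 \land q3) \leftrightarrow q3): β-rule — branch into (\lnot q4 \land q3), \lnot q3  //  \lnot (\lnot q4 \land q3), q3.
                  branch 1.2.1.1.1 (add (\lnot q4 \land q3), \lnot q3):
                    (\lnot q4 \land q3): α-rule — add \lnot q4, q3.
                    × closes — contains both q3 and \lnot q3.
                  branch 1.2.1.1.2 (add \lnot (\lnot q4 \land q3), q3):
                    × closes — contains both q3 and \lnot q3.
              branch 1.2.1.2 (add \lnot \lnot q1):
                \lnot ((\lnot q4 \land q3) \leftrightarrow q3): β-rule — branch into (\lnot q4 \land q3), \lnot q3  //  \lnot (\lnot q4 \land q3), q3.
                  branch 1.2.1.2.1 (add (\lnot q4 \land q3), \lnot q3):
                    (\lnot q4 \land q3): α-rule — add \lnot q4, q3.
                    × closes — contains both q3 and \lnot q3.
                  branch 1.2.1.2.2 (add \lnot (\lnot q4 \land q3), q3):
                    × closes — contains both q3 and \lnot q3.
          branch 1.2.2 (add \lnot q1):
            × closes — contains both q1 and \lnot q1.
  branch 2 (add \lnot (\lnot q1 \leftrightarrow q3), \lnot (((q4 \land \lnot q1) \lor ((\lnot q4 \land q3) \leftrightarrow q3)) \to \lnot q1)):
    \lnot (((q4 \land \lnot q1) \lor ((\lnot q4 \land q3) \leftrightarrow q3)) \to \lnot q1): α-rule — add ((q4 \land \lnot q1) \lor ((\lnot q4 \land q3) \leftrightarrow q3)), \lnot \lnot q1.
    \lnot (\lnot q1 \leftrightarrow q3): β-rule — branch into \lnot q1, \lnot q3  //  \lnot \lnot q1, q3.
      branch 2.1 (add \lnot q1, \lnot q3):
        × closes — contains both q1 and \lnot q1.
      branch 2.2 (add \lnot \lnot q1, q3):
        ((q4 \land \lnot q1) \lor ((\lnot q4 \land q3) \leftrightarrow q3)): β-rule — branch into (q4 \land \lnot q1)  //  ((\lnot q4 \land q3) \leftrightarrow q3).
          branch 2.2.1 (add (q4 \land \lnot q1)):
            (q4 \land \lnot q1): α-rule — add q4, \lnot q1.
            × closes — contains both q1 and \lnot q1.
          branch 2.2.2 (add ((\lnot q4 \land q3) \leftrightarrow q3)):
            ((\lnot q4 \land q3) \leftrightarrow q3): β-rule — branch into (\lnot q4 \land q3), q3  //  \lnot (\lnot q4 \land q3), \lnot q3.
              branch 2.2.2.1 (add (\lnot q4 \land q3), q3):
                (\lnot q4 \land q3): α-rule — add \lnot q4, q3.
                ○ open, literals {q1=1, q3=1, q4=0}.
              branch 2.2.2.2 (add \lnot (\lnot q4 \land q3), \lnot q3):
                × closes — contains both q3 and \lnot q3.
12 branches closed, 2 open.
Each open branch fixes some atoms; the unmentioned ones are free. Counting distinct full assignments: branch {q1=0, q3=1} (q2, q4) contributes 4 new; branch {q1=1, q3=1, q4=0} (q2) contributes 2 new. Total: 6.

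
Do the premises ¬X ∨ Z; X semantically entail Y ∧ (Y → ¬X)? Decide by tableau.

Initial set: {(¬X ∨ Z); X; ¬(Y ∧ (Y → ¬X))}.
(¬X ∨ Z): β-rule — branch into ¬X  //  Z.
  branch 1 (add ¬X):
    × closes — contains both X and ¬X.
  branch 2 (add Z):
    ¬(Y ∧ (Y → ¬X)): β-rule — branch into ¬Y  //  ¬(Y → ¬X).
      branch 2.1 (add ¬Y):
        ○ open, literals {X=1, Y=0, Z=1}.
      branch 2.2 (add ¬(Y → ¬X)):
        ¬(Y → ¬X): α-rule — add Y, ¬¬X.
        ○ open, literals {X=1, Y=1, Z=1}.
1 branch closed, 2 open.
An open branch gives a countermodel: X=1, Y=0, Z=1 (unmentioned atoms arbitrary); the premises hold there but the conclusion fails.

No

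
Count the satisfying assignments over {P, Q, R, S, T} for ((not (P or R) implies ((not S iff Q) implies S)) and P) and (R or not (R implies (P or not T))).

Initial set: {(((not (P or R) implies ((not S iff Q) implies S)) and P) and (R or not (R implies (P or not T))))}.
(((not (P or R) implies ((not S iff Q) implies S)) and P) and (R or not (R implies (P or not T)))): α-rule — add ((not (P or R) implies ((not S iff Q) implies S)) and P), (R or not (R implies (P or not T))).
((not (P or R) implies ((not S iff Q) implies S)) and P): α-rule — add (not (P or R) implies ((not S iff Q) implies S)), P.
(R or not (R implies (P or not T))): β-rule — branch into R  //  not (R implies (P or not T)).
  branch 1 (add R):
    (not (P or R) implies ((not S iff Q) implies S)): β-rule — branch into not not (P or R)  //  ((not S iff Q) implies S).
      branch 1.1 (add not not (P or R)):
        not not (P or R): β-rule — branch into P  //  R.
          branch 1.1.1 (add P):
            ○ open, literals {P=1, R=1}.
          branch 1.1.2 (add R):
            ○ open, literals {P=1, R=1}.
      branch 1.2 (add ((not S iff Q) implies S)):
        ((not S iff Q) implies S): β-rule — branch into not (not S iff Q)  //  S.
          branch 1.2.1 (add not (not S iff Q)):
            not (not S iff Q): β-rule — branch into not S, not Q  //  not not S, Q.
              branch 1.2.1.1 (add not S, not Q):
                ○ open, literals {P=1, Q=0, R=1, S=0}.
              branch 1.2.1.2 (add not not S, Q):
                ○ open, literals {P=1, Q=1, R=1, S=1}.
          branch 1.2.2 (add S):
            ○ open, literals {P=1, R=1, S=1}.
  branch 2 (add not (R implies (P or not T))):
    not (R implies (P or not T)): α-rule — add R, not (P or not T).
    not (P or not T): α-rule — add not P, not not T.
    × closes — contains both P and not P.
1 branch closed, 5 open.
Each open branch fixes some atoms; the unmentioned ones are free. Counting distinct full assignments: branch {P=1, R=1} (Q, S, T) contributes 8 new; branch {P=1, R=1} (Q, S, T) contributes 0 new; branch {P=1, Q=0, R=1, S=0} (T) contributes 0 new; branch {P=1, Q=1, R=1, S=1} (T) contributes 0 new; branch {P=1, R=1, S=1} (Q, T) contributes 0 new. Total: 8.

8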